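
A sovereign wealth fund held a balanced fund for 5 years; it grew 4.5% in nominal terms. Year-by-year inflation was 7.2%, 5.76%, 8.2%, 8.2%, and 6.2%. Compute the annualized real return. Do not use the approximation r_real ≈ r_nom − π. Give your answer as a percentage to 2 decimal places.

-5.81%

Cumulative inflation factor: 1.072 × 1.0576 × 1.082 × 1.082 × 1.062 ≈ 1.40960.
Nominal growth factor: 1.04500. Real growth factor = 1.04500 / 1.40960 ≈ 0.74135.
Annualized: 0.74135^(1/5) − 1 ≈ -0.05810.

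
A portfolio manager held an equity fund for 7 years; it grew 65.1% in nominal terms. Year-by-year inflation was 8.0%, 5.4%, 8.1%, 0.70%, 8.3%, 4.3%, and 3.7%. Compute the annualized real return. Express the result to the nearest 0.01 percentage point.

Cumulative inflation factor: 1.080 × 1.054 × 1.081 × 1.0070 × 1.083 × 1.043 × 1.037 ≈ 1.45148.
Nominal growth factor: 1.65100. Real growth factor = 1.65100 / 1.45148 ≈ 1.13746.
Annualized: 1.13746^(1/7) − 1 ≈ 0.01857.

1.86%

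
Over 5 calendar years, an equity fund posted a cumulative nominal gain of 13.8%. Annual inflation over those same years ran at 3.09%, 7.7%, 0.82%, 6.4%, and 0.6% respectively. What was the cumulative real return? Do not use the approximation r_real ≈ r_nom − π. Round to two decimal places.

Cumulative inflation factor: 1.0309 × 1.077 × 1.0082 × 1.064 × 1.006 ≈ 1.19817.
Nominal growth factor: 1.13800. Real growth factor = 1.13800 / 1.19817 ≈ 0.94978.
Total real return ≈ -5.0218%.

-5.02%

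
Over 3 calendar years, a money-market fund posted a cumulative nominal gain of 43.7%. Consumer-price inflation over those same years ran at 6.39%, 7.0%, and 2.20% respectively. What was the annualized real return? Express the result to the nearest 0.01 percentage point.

Cumulative inflation factor: 1.0639 × 1.070 × 1.0220 ≈ 1.16342.
Nominal growth factor: 1.43700. Real growth factor = 1.43700 / 1.16342 ≈ 1.23515.
Annualized: 1.23515^(1/3) − 1 ≈ 0.07294.

7.29%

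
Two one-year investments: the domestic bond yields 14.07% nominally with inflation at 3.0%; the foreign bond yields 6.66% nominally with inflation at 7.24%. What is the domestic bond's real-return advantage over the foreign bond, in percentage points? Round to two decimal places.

11.29

The domestic bond real return: 1.1407/1.030 − 1 = 10.748%.
The foreign bond real return: 1.0666/1.0724 − 1 = -0.541%.
Difference: 10.748 − (-0.541) = 11.289 pp.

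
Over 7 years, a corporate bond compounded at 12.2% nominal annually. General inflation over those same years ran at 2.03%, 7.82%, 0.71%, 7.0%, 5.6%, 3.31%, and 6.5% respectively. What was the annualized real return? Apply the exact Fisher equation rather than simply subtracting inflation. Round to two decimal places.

7.18%

Cumulative inflation factor: 1.0203 × 1.0782 × 1.0071 × 1.070 × 1.056 × 1.0331 × 1.065 ≈ 1.37733.
Nominal growth factor: 2.23846. Real growth factor = 2.23846 / 1.37733 ≈ 1.62521.
Annualized: 1.62521^(1/7) − 1 ≈ 0.07184.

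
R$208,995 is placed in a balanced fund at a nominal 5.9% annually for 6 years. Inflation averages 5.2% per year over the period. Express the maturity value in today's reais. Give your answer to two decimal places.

Nominal value at maturity: R$208,995 × (1 + 5.9%)^6 ≈ R$294,789.26.
Price-level factor over 6 years: (1 + 5.2%)^6 ≈ 1.3554841352.
The maturity value deflated by that factor is the answer in today's purchasing power.

R$217,478.95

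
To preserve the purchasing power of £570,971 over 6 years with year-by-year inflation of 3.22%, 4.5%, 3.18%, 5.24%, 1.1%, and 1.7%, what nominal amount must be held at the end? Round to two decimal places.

Cumulative price-level factor: 1.0322 × 1.045 × 1.0318 × 1.0524 × 1.011 × 1.017 ≈ 1.2042831688.
Multiplying £570,971 by the price-level factor gives the future nominal sum.

£687,610.77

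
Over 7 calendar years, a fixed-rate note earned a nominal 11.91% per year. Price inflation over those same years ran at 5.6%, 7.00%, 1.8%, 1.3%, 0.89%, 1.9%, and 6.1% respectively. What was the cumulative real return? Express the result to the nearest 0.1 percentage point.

Cumulative inflation factor: 1.056 × 1.0700 × 1.018 × 1.013 × 1.0089 × 1.019 × 1.061 ≈ 1.27099.
Nominal growth factor: 2.19828. Real growth factor = 2.19828 / 1.27099 ≈ 1.72958.
Total real return ≈ 72.9576%.

73.0%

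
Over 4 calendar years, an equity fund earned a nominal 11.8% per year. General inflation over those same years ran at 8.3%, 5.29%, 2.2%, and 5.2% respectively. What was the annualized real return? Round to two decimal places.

6.25%

Cumulative inflation factor: 1.083 × 1.0529 × 1.022 × 1.052 ≈ 1.22598.
Nominal growth factor: 1.56231. Real growth factor = 1.56231 / 1.22598 ≈ 1.27434.
Annualized: 1.27434^(1/4) − 1 ≈ 0.06248.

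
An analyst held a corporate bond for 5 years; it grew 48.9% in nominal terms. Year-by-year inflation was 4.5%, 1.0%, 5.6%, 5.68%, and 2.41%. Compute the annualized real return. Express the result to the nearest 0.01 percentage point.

4.30%

Cumulative inflation factor: 1.045 × 1.010 × 1.056 × 1.0568 × 1.0241 ≈ 1.20625.
Nominal growth factor: 1.48900. Real growth factor = 1.48900 / 1.20625 ≈ 1.23441.
Annualized: 1.23441^(1/5) − 1 ≈ 0.04302.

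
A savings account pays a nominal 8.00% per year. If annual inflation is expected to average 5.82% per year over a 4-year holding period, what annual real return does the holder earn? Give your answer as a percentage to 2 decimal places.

With constant rates the annual real return is the same each year: (1+8.00%)/(1+5.82%) − 1 = 0.02060.

2.06%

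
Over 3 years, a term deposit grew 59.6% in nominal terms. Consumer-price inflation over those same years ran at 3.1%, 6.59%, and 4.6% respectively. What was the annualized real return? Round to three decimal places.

Cumulative inflation factor: 1.031 × 1.0659 × 1.046 ≈ 1.14949.
Nominal growth factor: 1.59600. Real growth factor = 1.59600 / 1.14949 ≈ 1.38844.
Annualized: 1.38844^(1/3) − 1 ≈ 0.11560.

11.560%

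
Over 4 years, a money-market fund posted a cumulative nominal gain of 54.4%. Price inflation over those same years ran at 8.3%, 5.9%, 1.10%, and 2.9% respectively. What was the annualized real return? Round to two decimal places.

6.66%

Cumulative inflation factor: 1.083 × 1.059 × 1.0110 × 1.029 ≈ 1.19314.
Nominal growth factor: 1.54400. Real growth factor = 1.54400 / 1.19314 ≈ 1.29407.
Annualized: 1.29407^(1/4) − 1 ≈ 0.06657.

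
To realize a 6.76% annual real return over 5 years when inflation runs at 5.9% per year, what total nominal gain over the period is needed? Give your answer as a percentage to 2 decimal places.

Required annual nominal rate: (1+6.76%)(1+5.9%) − 1 = 13.05884%.
Cumulative over 5 years: (1 + 0.1305884)^5 − 1 ≈ 0.84724.

84.72%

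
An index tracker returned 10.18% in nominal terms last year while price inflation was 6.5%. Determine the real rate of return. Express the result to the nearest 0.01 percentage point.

3.46%

Real return via the Fisher equation: (1 + 10.18%)/(1 + 6.5%) − 1 = 1.1018/1.065 − 1 ≈ 0.03455.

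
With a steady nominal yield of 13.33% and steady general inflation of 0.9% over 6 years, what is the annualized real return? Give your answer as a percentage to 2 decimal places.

12.32%

With constant rates the annual real return is the same each year: (1+13.33%)/(1+0.9%) − 1 = 0.12319.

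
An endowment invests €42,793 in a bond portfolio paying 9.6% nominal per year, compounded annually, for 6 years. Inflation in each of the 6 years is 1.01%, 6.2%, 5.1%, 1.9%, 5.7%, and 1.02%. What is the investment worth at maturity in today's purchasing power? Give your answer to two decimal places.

€60,462.75

Nominal value at maturity: €42,793 × (1 + 9.6%)^6 ≈ €74,171.33.
Price-level factor over 6 years: 1.0101 × 1.062 × 1.051 × 1.019 × 1.057 × 1.0102 ≈ 1.2267276080.
The maturity value deflated by that factor is the answer in today's purchasing power.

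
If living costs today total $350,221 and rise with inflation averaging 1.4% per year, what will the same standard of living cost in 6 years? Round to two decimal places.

Cumulative price-level factor: (1+1.4%)^6 ≈ 1.0869954595.
The nominal amount required is $350,221 scaled up by that factor.

$380,688.64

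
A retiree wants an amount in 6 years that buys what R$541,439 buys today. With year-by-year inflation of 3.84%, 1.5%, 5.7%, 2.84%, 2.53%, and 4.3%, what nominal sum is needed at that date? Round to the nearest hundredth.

Cumulative price-level factor: 1.0384 × 1.015 × 1.057 × 1.0284 × 1.0253 × 1.043 ≈ 1.2251888697.
Multiplying R$541,439 by the price-level factor gives the future nominal sum.

R$663,365.04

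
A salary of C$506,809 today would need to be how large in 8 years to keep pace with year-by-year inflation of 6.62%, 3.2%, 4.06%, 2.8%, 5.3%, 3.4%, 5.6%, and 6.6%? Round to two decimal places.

Cumulative price-level factor: 1.0662 × 1.032 × 1.0406 × 1.028 × 1.053 × 1.034 × 1.056 × 1.066 ≈ 1.4426644980.
The nominal amount required is C$506,809 scaled up by that factor.

C$731,155.35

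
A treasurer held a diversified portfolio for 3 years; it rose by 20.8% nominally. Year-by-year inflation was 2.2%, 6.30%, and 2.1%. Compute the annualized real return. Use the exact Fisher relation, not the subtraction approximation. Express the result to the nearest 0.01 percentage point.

2.89%

Cumulative inflation factor: 1.022 × 1.0630 × 1.021 ≈ 1.10920.
Nominal growth factor: 1.20800. Real growth factor = 1.20800 / 1.10920 ≈ 1.08907.
Annualized: 1.08907^(1/3) − 1 ≈ 0.02885.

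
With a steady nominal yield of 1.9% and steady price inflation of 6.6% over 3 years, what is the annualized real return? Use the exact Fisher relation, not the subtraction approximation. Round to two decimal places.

With constant rates the annual real return is the same each year: (1+1.9%)/(1+6.6%) − 1 = -0.04409.

-4.41%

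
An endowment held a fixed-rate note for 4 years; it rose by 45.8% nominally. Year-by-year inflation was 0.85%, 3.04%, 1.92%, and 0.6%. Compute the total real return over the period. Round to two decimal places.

36.84%

Cumulative inflation factor: 1.0085 × 1.0304 × 1.0192 × 1.006 ≈ 1.06546.
Nominal growth factor: 1.45800. Real growth factor = 1.45800 / 1.06546 ≈ 1.36842.
Total real return ≈ 36.8417%.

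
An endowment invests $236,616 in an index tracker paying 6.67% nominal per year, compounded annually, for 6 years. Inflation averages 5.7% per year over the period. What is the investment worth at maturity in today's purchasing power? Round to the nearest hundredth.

$249,947.02

Nominal value at maturity: $236,616 × (1 + 6.67%)^6 ≈ $348,576.32.
Price-level factor over 6 years: (1 + 5.7%)^6 ≈ 1.3946008445.
The maturity value deflated by that factor is the answer in today's purchasing power.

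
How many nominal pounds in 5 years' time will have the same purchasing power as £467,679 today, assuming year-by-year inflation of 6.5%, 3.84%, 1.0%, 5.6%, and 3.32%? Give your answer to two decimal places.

£569,943.55

Cumulative price-level factor: 1.065 × 1.0384 × 1.010 × 1.056 × 1.0332 ≈ 1.2186639851.
The nominal amount required is £467,679 scaled up by that factor.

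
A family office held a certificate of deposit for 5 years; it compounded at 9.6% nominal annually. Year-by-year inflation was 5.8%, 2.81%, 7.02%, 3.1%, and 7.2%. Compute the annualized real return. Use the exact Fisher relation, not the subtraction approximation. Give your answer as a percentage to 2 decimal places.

4.21%

Cumulative inflation factor: 1.058 × 1.0281 × 1.0702 × 1.031 × 1.072 ≈ 1.28659.
Nominal growth factor: 1.58144. Real growth factor = 1.58144 / 1.28659 ≈ 1.22917.
Annualized: 1.22917^(1/5) − 1 ≈ 0.04213.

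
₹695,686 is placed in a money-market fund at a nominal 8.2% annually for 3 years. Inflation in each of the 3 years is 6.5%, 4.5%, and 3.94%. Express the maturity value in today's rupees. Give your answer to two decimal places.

Nominal value at maturity: ₹695,686 × (1 + 8.2%)^3 ≈ ₹881,241.71.
Price-level factor over 3 years: 1.065 × 1.045 × 1.0394 = 1.156774245.
Dividing the nominal maturity value by the price-level factor gives the value in today's money.

₹761,809.59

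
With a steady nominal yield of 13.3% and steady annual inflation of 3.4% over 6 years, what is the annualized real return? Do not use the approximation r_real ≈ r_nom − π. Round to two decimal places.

With constant rates the annual real return is the same each year: (1+13.3%)/(1+3.4%) − 1 = 0.09574.

9.57%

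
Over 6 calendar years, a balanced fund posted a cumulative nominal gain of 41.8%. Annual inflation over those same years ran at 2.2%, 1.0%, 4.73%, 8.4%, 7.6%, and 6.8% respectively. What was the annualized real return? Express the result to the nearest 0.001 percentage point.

Cumulative inflation factor: 1.022 × 1.010 × 1.0473 × 1.084 × 1.076 × 1.068 ≈ 1.34665.
Nominal growth factor: 1.41800. Real growth factor = 1.41800 / 1.34665 ≈ 1.05298.
Annualized: 1.05298^(1/6) − 1 ≈ 0.00864.

0.864%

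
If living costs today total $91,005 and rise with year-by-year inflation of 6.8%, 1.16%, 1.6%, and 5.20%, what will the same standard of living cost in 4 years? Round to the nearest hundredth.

$105,088.40

Cumulative price-level factor: 1.068 × 1.0116 × 1.016 × 1.0520 ≈ 1.1547541219.
Multiplying $91,005 by the price-level factor gives the future nominal sum.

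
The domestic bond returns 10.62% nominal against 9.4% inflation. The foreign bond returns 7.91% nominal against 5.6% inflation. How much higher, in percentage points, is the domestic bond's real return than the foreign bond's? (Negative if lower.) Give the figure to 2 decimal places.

The domestic bond real return: 1.1062/1.094 − 1 = 1.115%.
The foreign bond real return: 1.0791/1.056 − 1 = 2.188%.
Difference: 1.115 − 2.188 = -1.073 pp.

-1.07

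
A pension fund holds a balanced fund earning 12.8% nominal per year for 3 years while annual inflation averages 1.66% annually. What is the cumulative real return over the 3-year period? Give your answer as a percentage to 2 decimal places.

The annual real rate is (1+12.8%)/(1+1.66%) − 1 = 10.9581%.
Compounded over 3 years: (1 + 0.109581)^3 − 1 ≈ 0.36608.

36.61%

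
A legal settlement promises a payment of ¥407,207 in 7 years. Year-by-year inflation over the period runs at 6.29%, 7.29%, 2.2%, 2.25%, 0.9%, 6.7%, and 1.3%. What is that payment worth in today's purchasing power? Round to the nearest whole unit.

Price-level factor over 7 years: 1.0629 × 1.0729 × 1.022 × 1.0225 × 1.009 × 1.067 × 1.013 ≈ 1.2996634208.
Purchasing power today: ¥407,207 divided by that factor.

¥313,317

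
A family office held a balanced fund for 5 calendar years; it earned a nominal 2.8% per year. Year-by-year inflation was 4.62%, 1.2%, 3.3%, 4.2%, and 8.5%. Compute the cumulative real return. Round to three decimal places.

-7.152%

Cumulative inflation factor: 1.0462 × 1.012 × 1.033 × 1.042 × 1.085 ≈ 1.23650.
Nominal growth factor: 1.14806. Real growth factor = 1.14806 / 1.23650 ≈ 0.92848.
Total real return ≈ -7.1520%.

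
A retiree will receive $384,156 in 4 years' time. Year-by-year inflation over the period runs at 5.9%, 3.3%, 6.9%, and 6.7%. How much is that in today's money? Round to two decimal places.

$307,871.31

Price-level factor over 4 years: 1.059 × 1.033 × 1.069 × 1.067 ≈ 1.2477811090.
Purchasing power today: $384,156 divided by that factor.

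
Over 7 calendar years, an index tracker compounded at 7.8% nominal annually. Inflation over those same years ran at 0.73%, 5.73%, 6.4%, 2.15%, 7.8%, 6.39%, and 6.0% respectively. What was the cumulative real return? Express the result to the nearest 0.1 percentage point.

20.2%

Cumulative inflation factor: 1.0073 × 1.0573 × 1.064 × 1.0215 × 1.078 × 1.0639 × 1.060 ≈ 1.40722.
Nominal growth factor: 1.69173. Real growth factor = 1.69173 / 1.40722 ≈ 1.20218.
Total real return ≈ 20.2178%.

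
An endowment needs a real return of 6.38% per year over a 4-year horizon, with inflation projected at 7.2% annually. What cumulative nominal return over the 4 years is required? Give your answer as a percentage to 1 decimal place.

Required annual nominal rate: (1+6.38%)(1+7.2%) − 1 = 14.03936%.
Cumulative over 4 years: (1 + 0.1403936)^4 − 1 ≈ 0.69129.

69.1%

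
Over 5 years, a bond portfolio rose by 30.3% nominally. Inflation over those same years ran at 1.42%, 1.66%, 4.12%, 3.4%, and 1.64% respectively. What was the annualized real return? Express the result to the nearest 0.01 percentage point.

Cumulative inflation factor: 1.0142 × 1.0166 × 1.0412 × 1.034 × 1.0164 ≈ 1.12822.
Nominal growth factor: 1.30300. Real growth factor = 1.30300 / 1.12822 ≈ 1.15492.
Annualized: 1.15492^(1/5) − 1 ≈ 0.02922.

2.92%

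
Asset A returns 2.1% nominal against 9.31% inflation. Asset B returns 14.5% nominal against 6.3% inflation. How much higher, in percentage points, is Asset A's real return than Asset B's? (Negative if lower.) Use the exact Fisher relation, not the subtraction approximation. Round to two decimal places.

-14.31

Asset A real return: 1.021/1.0931 − 1 = -6.596%.
Asset B real return: 1.145/1.063 − 1 = 7.714%.
Difference: -6.596 − 7.714 = -14.310 pp.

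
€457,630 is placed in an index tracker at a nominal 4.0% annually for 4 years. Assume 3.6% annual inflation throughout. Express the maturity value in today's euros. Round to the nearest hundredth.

Nominal value at maturity: €457,630 × (1 + 4.0%)^4 ≈ €535,362.37.
Price-level factor over 4 years: (1 + 3.6%)^4 ≈ 1.1519643036.
The maturity value deflated by that factor is the answer in today's purchasing power.

€464,738.68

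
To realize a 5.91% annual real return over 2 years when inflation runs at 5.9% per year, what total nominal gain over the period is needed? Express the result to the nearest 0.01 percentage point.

25.80%

Required annual nominal rate: (1+5.91%)(1+5.9%) − 1 = 12.15869%.
Cumulative over 2 years: (1 + 0.1215869)^2 − 1 ≈ 0.25796.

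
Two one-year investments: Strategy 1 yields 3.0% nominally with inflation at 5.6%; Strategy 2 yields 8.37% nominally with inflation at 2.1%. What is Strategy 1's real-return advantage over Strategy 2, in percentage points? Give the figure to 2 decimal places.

Strategy 1 real return: 1.030/1.056 − 1 = -2.462%.
Strategy 2 real return: 1.0837/1.021 − 1 = 6.141%.
Difference: -2.462 − 6.141 = -8.603 pp.

-8.60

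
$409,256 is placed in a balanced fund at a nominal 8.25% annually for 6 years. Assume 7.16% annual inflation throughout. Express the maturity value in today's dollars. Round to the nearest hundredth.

Nominal value at maturity: $409,256 × (1 + 8.25%)^6 ≈ $658,510.17.
Price-level factor over 6 years: (1 + 7.16%)^6 ≈ 1.5142452835.
The maturity value deflated by that factor is the answer in today's purchasing power.

$434,876.82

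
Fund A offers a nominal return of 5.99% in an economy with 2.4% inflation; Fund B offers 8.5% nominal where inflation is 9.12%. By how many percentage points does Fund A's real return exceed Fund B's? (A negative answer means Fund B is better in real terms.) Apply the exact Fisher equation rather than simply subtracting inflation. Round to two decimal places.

4.07

Fund A real return: 1.0599/1.024 − 1 = 3.506%.
Fund B real return: 1.085/1.0912 − 1 = -0.568%.
Difference: 3.506 − (-0.568) = 4.074 pp.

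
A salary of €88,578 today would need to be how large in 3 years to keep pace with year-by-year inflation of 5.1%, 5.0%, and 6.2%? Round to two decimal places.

Cumulative price-level factor: 1.051 × 1.050 × 1.062 = 1.1719701.
The nominal amount required is €88,578 scaled up by that factor.

€103,810.77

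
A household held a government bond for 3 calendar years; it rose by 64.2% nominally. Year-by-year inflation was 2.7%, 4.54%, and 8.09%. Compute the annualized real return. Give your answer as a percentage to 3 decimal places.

Cumulative inflation factor: 1.027 × 1.0454 × 1.0809 ≈ 1.16048.
Nominal growth factor: 1.64200. Real growth factor = 1.64200 / 1.16048 ≈ 1.41493.
Annualized: 1.41493^(1/3) − 1 ≈ 0.12265.

12.265%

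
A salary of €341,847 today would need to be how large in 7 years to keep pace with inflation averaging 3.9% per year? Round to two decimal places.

€446,828.23

Cumulative price-level factor: (1+3.9%)^7 ≈ 1.3071000549.
Multiplying €341,847 by the price-level factor gives the future nominal sum.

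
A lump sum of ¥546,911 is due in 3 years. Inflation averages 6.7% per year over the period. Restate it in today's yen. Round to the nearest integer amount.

¥450,219

Price-level factor over 3 years: (1 + 6.7%)^3 = 1.214767763.
Purchasing power today: ¥546,911 divided by that factor.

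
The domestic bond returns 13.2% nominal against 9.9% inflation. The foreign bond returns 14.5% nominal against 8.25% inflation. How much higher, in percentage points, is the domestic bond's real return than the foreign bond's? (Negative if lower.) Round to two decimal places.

-2.77

The domestic bond real return: 1.132/1.099 − 1 = 3.003%.
The foreign bond real return: 1.145/1.0825 − 1 = 5.774%.
Difference: 3.003 − 5.774 = -2.771 pp.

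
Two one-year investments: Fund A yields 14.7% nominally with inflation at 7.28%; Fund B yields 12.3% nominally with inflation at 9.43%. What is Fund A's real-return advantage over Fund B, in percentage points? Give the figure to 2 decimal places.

Fund A real return: 1.147/1.0728 − 1 = 6.916%.
Fund B real return: 1.123/1.0943 − 1 = 2.623%.
Difference: 6.916 − 2.623 = 4.293 pp.

4.29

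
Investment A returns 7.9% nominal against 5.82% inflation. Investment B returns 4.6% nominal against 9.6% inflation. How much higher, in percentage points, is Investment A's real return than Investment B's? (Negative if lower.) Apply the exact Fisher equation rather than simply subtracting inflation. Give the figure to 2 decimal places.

6.53

Investment A real return: 1.079/1.0582 − 1 = 1.966%.
Investment B real return: 1.046/1.096 − 1 = -4.562%.
Difference: 1.966 − (-4.562) = 6.528 pp.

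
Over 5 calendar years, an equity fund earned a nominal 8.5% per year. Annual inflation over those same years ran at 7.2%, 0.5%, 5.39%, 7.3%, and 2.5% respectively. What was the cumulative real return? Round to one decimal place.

20.4%

Cumulative inflation factor: 1.072 × 1.005 × 1.0539 × 1.073 × 1.025 ≈ 1.24877.
Nominal growth factor: 1.50366. Real growth factor = 1.50366 / 1.24877 ≈ 1.20411.
Total real return ≈ 20.4106%.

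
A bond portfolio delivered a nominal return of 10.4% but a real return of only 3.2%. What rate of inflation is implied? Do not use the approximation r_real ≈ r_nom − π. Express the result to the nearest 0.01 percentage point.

6.98%

From (1+r_nom) = (1+r_real)(1+π), we get 1+π = (1 + 10.4%)/(1 + 3.2%) = 1.104/1.032 ≈ 1.06977.
So π ≈ 6.9767%.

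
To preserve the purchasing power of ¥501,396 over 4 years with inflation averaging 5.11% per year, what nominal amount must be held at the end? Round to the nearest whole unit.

Cumulative price-level factor: (1+5.11%)^4 ≈ 1.2206078097.
The nominal amount required is ¥501,396 scaled up by that factor.

¥612,008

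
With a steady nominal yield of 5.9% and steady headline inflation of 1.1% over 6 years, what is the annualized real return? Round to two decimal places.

4.75%

With constant rates the annual real return is the same each year: (1+5.9%)/(1+1.1%) − 1 = 0.04748.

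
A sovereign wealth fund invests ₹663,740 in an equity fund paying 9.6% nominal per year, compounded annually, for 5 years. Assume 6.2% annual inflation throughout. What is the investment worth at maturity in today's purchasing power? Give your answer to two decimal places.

Nominal value at maturity: ₹663,740 × (1 + 9.6%)^5 ≈ ₹1,049,665.11.
Price-level factor over 5 years: (1 + 6.2%)^5 ≈ 1.3508980778.
The maturity value deflated by that factor is the answer in today's purchasing power.

₹777,012.81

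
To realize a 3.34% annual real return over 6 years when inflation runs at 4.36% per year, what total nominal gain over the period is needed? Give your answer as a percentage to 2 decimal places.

57.33%

Required annual nominal rate: (1+3.34%)(1+4.36%) − 1 = 7.845624%.
Cumulative over 6 years: (1 + 0.07845624)^6 − 1 ≈ 0.57331.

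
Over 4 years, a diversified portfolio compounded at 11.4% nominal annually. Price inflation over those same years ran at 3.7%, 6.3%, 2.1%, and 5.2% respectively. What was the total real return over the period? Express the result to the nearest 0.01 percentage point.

Cumulative inflation factor: 1.037 × 1.063 × 1.021 × 1.052 ≈ 1.18400.
Nominal growth factor: 1.54007. Real growth factor = 1.54007 / 1.18400 ≈ 1.30073.
Total real return ≈ 30.0730%.

30.07%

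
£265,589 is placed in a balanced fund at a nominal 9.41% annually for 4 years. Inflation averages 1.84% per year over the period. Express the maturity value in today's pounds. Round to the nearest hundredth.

Nominal value at maturity: £265,589 × (1 + 9.41%)^4 ≈ £380,573.16.
Price-level factor over 4 years: (1 + 1.84%)^4 ≈ 1.0756563926.
The maturity value deflated by that factor is the answer in today's purchasing power.

£353,805.51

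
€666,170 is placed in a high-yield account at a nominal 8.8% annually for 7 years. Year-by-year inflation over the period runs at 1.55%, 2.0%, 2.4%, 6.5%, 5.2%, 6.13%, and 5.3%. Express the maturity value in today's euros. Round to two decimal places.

€905,264.31

Nominal value at maturity: €666,170 × (1 + 8.8%)^7 ≈ €1,202,229.38.
Price-level factor over 7 years: 1.0155 × 1.020 × 1.024 × 1.065 × 1.052 × 1.0613 × 1.053 ≈ 1.3280423948.
The maturity value deflated by that factor is the answer in today's purchasing power.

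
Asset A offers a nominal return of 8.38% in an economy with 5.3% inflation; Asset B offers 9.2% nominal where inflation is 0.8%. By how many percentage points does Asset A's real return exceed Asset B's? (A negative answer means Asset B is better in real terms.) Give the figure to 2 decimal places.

Asset A real return: 1.0838/1.053 − 1 = 2.925%.
Asset B real return: 1.092/1.008 − 1 = 8.333%.
Difference: 2.925 − 8.333 = -5.408 pp.

-5.41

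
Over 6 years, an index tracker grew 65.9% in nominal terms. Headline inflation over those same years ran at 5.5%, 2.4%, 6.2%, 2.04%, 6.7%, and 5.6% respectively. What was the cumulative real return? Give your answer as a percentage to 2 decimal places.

Cumulative inflation factor: 1.055 × 1.024 × 1.062 × 1.0204 × 1.067 × 1.056 ≈ 1.31909.
Nominal growth factor: 1.65900. Real growth factor = 1.65900 / 1.31909 ≈ 1.25768.
Total real return ≈ 25.7681%.

25.77%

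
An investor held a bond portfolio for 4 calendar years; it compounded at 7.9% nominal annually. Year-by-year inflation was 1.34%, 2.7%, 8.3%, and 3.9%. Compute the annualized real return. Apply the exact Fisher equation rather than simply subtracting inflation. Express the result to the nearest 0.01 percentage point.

3.72%

Cumulative inflation factor: 1.0134 × 1.027 × 1.083 × 1.039 ≈ 1.17110.
Nominal growth factor: 1.35546. Real growth factor = 1.35546 / 1.17110 ≈ 1.15742.
Annualized: 1.15742^(1/4) − 1 ≈ 0.03722.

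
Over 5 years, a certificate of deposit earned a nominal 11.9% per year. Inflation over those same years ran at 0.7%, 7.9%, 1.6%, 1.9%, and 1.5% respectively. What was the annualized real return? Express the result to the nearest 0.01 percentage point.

8.97%

Cumulative inflation factor: 1.007 × 1.079 × 1.016 × 1.019 × 1.015 ≈ 1.14179.
Nominal growth factor: 1.75449. Real growth factor = 1.75449 / 1.14179 ≈ 1.53662.
Annualized: 1.53662^(1/5) − 1 ≈ 0.08972.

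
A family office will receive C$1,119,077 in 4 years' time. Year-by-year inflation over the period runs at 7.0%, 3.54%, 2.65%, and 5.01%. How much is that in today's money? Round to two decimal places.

C$937,083.78

Price-level factor over 4 years: 1.070 × 1.0354 × 1.0265 × 1.0501 ≈ 1.1942123290.
Purchasing power today: C$1,119,077 divided by that factor.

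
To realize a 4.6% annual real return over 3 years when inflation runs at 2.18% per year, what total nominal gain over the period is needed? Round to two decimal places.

22.09%

Required annual nominal rate: (1+4.6%)(1+2.18%) − 1 = 6.88028%.
Cumulative over 3 years: (1 + 0.0688028)^3 − 1 ≈ 0.22094.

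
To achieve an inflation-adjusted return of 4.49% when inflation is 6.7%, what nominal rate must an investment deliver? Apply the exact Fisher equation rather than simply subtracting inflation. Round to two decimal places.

By the Fisher equation, 1 + r_nom = (1 + 4.49%)(1 + 6.7%) = 1.0449 × 1.067 = 1.1149083.
So r_nom = 11.49083%.

11.49%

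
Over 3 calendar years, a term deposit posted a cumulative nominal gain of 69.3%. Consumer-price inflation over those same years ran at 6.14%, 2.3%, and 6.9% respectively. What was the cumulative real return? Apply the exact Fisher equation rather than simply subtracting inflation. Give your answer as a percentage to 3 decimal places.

Cumulative inflation factor: 1.0614 × 1.023 × 1.069 ≈ 1.16073.
Nominal growth factor: 1.69300. Real growth factor = 1.69300 / 1.16073 ≈ 1.45856.
Total real return ≈ 45.8561%.

45.856%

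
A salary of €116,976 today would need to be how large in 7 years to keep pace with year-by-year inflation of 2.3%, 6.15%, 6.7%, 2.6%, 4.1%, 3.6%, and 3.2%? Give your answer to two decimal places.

Cumulative price-level factor: 1.023 × 1.0615 × 1.067 × 1.026 × 1.041 × 1.036 × 1.032 ≈ 1.3231150049.
Multiplying €116,976 by the price-level factor gives the future nominal sum.

€154,772.70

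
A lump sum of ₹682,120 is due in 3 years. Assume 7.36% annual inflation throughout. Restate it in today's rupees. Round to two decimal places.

Price-level factor over 3 years: (1 + 7.36%)^3 ≈ 1.2374495683.
Purchasing power today: ₹682,120 divided by that factor.

₹551,230.55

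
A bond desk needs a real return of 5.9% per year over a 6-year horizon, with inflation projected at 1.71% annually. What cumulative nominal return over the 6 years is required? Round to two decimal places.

Required annual nominal rate: (1+5.9%)(1+1.71%) − 1 = 7.71089%.
Cumulative over 6 years: (1 + 0.0771089)^6 − 1 ≈ 0.56156.

56.16%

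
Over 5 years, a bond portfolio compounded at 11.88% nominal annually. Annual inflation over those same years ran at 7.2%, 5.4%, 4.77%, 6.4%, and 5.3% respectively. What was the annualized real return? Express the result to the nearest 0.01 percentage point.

Cumulative inflation factor: 1.072 × 1.054 × 1.0477 × 1.064 × 1.053 ≈ 1.32630.
Nominal growth factor: 1.75292. Real growth factor = 1.75292 / 1.32630 ≈ 1.32166.
Annualized: 1.32166^(1/5) − 1 ≈ 0.05736.

5.74%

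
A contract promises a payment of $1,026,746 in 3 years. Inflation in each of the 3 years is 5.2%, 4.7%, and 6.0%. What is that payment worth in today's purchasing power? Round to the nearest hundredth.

$879,416.75

Price-level factor over 3 years: 1.052 × 1.047 × 1.060 = 1.16753064.
Purchasing power today: $1,026,746 divided by that factor.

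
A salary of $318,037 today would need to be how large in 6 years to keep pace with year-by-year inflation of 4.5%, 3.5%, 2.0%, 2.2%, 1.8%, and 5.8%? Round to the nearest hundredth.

$386,205.81

Cumulative price-level factor: 1.045 × 1.035 × 1.020 × 1.022 × 1.018 × 1.058 ≈ 1.2143423843.
The nominal amount required is $318,037 scaled up by that factor.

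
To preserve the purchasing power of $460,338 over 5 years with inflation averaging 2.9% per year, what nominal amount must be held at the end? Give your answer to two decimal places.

$531,072.36

Cumulative price-level factor: (1+2.9%)^5 ≈ 1.1536574469.
The nominal amount required is $460,338 scaled up by that factor.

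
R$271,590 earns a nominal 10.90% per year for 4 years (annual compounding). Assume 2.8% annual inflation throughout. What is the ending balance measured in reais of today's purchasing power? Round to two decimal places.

Nominal value at maturity: R$271,590 × (1 + 10.90%)^4 ≈ R$410,809.01.
Price-level factor over 4 years: (1 + 2.8%)^4 ≈ 1.1167924227.
The maturity value deflated by that factor is the answer in today's purchasing power.

R$367,847.24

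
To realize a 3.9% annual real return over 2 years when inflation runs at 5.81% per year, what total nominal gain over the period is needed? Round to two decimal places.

20.86%

Required annual nominal rate: (1+3.9%)(1+5.81%) − 1 = 9.93659%.
Cumulative over 2 years: (1 + 0.0993659)^2 − 1 ≈ 0.20861.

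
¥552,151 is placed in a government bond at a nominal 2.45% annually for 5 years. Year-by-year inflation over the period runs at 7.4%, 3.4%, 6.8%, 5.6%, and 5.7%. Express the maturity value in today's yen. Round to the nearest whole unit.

Nominal value at maturity: ¥552,151 × (1 + 2.45%)^5 ≈ ¥623,186.
Price-level factor over 5 years: 1.074 × 1.034 × 1.068 × 1.056 × 1.057 ≈ 1.3238384122.
Dividing the nominal maturity value by the price-level factor gives the value in today's money.

¥470,742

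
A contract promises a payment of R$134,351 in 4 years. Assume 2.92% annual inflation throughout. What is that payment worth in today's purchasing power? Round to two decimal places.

Price-level factor over 4 years: (1 + 2.92%)^4 ≈ 1.1220161553.
Purchasing power today: R$134,351 divided by that factor.

R$119,740.70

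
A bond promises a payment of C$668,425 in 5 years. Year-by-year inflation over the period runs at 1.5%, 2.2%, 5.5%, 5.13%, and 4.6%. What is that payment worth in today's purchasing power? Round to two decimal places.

C$555,424.38

Price-level factor over 5 years: 1.015 × 1.022 × 1.055 × 1.0513 × 1.046 ≈ 1.2034491559.
Purchasing power today: C$668,425 divided by that factor.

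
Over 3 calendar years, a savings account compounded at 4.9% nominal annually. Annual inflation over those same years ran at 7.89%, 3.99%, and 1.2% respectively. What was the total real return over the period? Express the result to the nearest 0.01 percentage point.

Cumulative inflation factor: 1.0789 × 1.0399 × 1.012 ≈ 1.13541.
Nominal growth factor: 1.15432. Real growth factor = 1.15432 / 1.13541 ≈ 1.01665.
Total real return ≈ 1.6654%.

1.67%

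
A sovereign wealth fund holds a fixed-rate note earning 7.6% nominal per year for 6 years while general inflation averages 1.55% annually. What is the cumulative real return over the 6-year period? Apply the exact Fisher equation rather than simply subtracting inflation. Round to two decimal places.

The annual real rate is (1+7.6%)/(1+1.55%) − 1 = 5.9577%.
Compounded over 6 years: (1 + 0.059577)^6 − 1 ≈ 0.41512.

41.51%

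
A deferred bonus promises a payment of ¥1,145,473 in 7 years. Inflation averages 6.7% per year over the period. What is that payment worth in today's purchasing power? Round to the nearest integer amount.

¥727,502

Price-level factor over 7 years: (1 + 6.7%)^7 ≈ 1.5745299861.
Purchasing power today: ¥1,145,473 divided by that factor.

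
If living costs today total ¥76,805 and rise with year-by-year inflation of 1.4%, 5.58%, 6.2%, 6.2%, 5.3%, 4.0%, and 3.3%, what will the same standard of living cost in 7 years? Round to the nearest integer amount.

Cumulative price-level factor: 1.014 × 1.0558 × 1.062 × 1.062 × 1.053 × 1.040 × 1.033 ≈ 1.3659370282.
The nominal amount required is ¥76,805 scaled up by that factor.

¥104,911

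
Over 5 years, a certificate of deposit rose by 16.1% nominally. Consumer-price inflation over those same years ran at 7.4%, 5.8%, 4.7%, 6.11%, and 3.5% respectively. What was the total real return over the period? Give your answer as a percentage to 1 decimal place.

Cumulative inflation factor: 1.074 × 1.058 × 1.047 × 1.0611 × 1.035 ≈ 1.30657.
Nominal growth factor: 1.16100. Real growth factor = 1.16100 / 1.30657 ≈ 0.88858.
Total real return ≈ -11.1415%.

-11.1%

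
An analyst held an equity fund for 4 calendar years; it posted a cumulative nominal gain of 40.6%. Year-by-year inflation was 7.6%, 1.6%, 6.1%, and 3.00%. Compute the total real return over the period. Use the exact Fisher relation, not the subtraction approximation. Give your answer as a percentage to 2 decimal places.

17.69%

Cumulative inflation factor: 1.076 × 1.016 × 1.061 × 1.0300 ≈ 1.19470.
Nominal growth factor: 1.40600. Real growth factor = 1.40600 / 1.19470 ≈ 1.17687.
Total real return ≈ 17.6865%.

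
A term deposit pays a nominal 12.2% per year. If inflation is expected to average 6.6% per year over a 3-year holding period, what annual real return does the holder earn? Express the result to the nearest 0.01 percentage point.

With constant rates the annual real return is the same each year: (1+12.2%)/(1+6.6%) − 1 = 0.05253.

5.25%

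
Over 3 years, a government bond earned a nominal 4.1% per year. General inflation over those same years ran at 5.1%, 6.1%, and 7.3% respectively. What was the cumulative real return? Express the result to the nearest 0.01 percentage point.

Cumulative inflation factor: 1.051 × 1.061 × 1.073 ≈ 1.19651.
Nominal growth factor: 1.12811. Real growth factor = 1.12811 / 1.19651 ≈ 0.94283.
Total real return ≈ -5.7168%.

-5.72%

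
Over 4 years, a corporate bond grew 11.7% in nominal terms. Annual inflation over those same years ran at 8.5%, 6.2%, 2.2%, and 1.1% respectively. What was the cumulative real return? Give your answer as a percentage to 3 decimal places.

Cumulative inflation factor: 1.085 × 1.062 × 1.022 × 1.011 ≈ 1.19057.
Nominal growth factor: 1.11700. Real growth factor = 1.11700 / 1.19057 ≈ 0.93820.
Total real return ≈ -6.1797%.

-6.180%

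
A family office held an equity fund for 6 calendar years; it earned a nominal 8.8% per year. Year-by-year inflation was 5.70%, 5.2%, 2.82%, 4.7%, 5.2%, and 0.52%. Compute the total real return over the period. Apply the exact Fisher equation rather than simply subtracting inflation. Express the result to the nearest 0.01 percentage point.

Cumulative inflation factor: 1.0570 × 1.052 × 1.0282 × 1.047 × 1.052 × 1.0052 ≈ 1.26585.
Nominal growth factor: 1.65872. Real growth factor = 1.65872 / 1.26585 ≈ 1.31036.
Total real return ≈ 31.0359%.

31.04%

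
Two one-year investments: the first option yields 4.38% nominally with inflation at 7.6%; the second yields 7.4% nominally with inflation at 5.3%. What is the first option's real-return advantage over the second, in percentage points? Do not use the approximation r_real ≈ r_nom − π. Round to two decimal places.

-4.99

The first option real return: 1.0438/1.076 − 1 = -2.993%.
The second real return: 1.074/1.053 − 1 = 1.994%.
Difference: -2.993 − 1.994 = -4.987 pp.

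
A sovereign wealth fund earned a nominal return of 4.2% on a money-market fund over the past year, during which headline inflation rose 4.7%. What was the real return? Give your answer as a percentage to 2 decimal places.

Real return via the Fisher equation: (1 + 4.2%)/(1 + 4.7%) − 1 = 1.042/1.047 − 1 ≈ -0.00478.

-0.48%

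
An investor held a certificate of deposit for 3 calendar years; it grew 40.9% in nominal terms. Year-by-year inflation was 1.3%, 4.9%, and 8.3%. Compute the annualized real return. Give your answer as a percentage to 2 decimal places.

Cumulative inflation factor: 1.013 × 1.049 × 1.083 ≈ 1.15084.
Nominal growth factor: 1.40900. Real growth factor = 1.40900 / 1.15084 ≈ 1.22433.
Annualized: 1.22433^(1/3) − 1 ≈ 0.06979.

6.98%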